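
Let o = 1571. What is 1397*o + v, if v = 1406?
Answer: 2196093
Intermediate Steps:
1397*o + v = 1397*1571 + 1406 = 2194687 + 1406 = 2196093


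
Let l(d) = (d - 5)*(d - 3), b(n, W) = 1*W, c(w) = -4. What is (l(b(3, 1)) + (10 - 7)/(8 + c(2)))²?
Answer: 1225/16 ≈ 76.563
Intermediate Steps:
b(n, W) = W
l(d) = (-5 + d)*(-3 + d)
(l(b(3, 1)) + (10 - 7)/(8 + c(2)))² = ((15 + 1² - 8*1) + (10 - 7)/(8 - 4))² = ((15 + 1 - 8) + 3/4)² = (8 + 3*(¼))² = (8 + ¾)² = (35/4)² = 1225/16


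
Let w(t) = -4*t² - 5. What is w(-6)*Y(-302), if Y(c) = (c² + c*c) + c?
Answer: -27133794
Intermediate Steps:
w(t) = -5 - 4*t²
Y(c) = c + 2*c² (Y(c) = (c² + c²) + c = 2*c² + c = c + 2*c²)
w(-6)*Y(-302) = (-5 - 4*(-6)²)*(-302*(1 + 2*(-302))) = (-5 - 4*36)*(-302*(1 - 604)) = (-5 - 144)*(-302*(-603)) = -149*182106 = -27133794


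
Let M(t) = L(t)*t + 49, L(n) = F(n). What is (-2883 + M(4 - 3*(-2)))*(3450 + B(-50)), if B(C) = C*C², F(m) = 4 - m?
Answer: 351765700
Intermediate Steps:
L(n) = 4 - n
M(t) = 49 + t*(4 - t) (M(t) = (4 - t)*t + 49 = t*(4 - t) + 49 = 49 + t*(4 - t))
B(C) = C³
(-2883 + M(4 - 3*(-2)))*(3450 + B(-50)) = (-2883 + (49 - (4 - 3*(-2))*(-4 + (4 - 3*(-2)))))*(3450 + (-50)³) = (-2883 + (49 - (4 + 6)*(-4 + (4 + 6))))*(3450 - 125000) = (-2883 + (49 - 1*10*(-4 + 10)))*(-121550) = (-2883 + (49 - 1*10*6))*(-121550) = (-2883 + (49 - 60))*(-121550) = (-2883 - 11)*(-121550) = -2894*(-121550) = 351765700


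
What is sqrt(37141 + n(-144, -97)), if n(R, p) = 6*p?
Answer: sqrt(36559) ≈ 191.20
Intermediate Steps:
sqrt(37141 + n(-144, -97)) = sqrt(37141 + 6*(-97)) = sqrt(37141 - 582) = sqrt(36559)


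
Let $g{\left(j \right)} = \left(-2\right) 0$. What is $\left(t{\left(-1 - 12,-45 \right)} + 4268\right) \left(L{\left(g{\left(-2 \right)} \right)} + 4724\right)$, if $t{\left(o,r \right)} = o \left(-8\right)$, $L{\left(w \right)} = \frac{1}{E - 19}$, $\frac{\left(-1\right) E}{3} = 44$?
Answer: $\frac{3118648156}{151} \approx 2.0653 \cdot 10^{7}$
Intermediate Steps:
$g{\left(j \right)} = 0$
$E = -132$ ($E = \left(-3\right) 44 = -132$)
$L{\left(w \right)} = - \frac{1}{151}$ ($L{\left(w \right)} = \frac{1}{-132 - 19} = \frac{1}{-151} = - \frac{1}{151}$)
$t{\left(o,r \right)} = - 8 o$
$\left(t{\left(-1 - 12,-45 \right)} + 4268\right) \left(L{\left(g{\left(-2 \right)} \right)} + 4724\right) = \left(- 8 \left(-1 - 12\right) + 4268\right) \left(- \frac{1}{151} + 4724\right) = \left(- 8 \left(-1 - 12\right) + 4268\right) \frac{713323}{151} = \left(\left(-8\right) \left(-13\right) + 4268\right) \frac{713323}{151} = \left(104 + 4268\right) \frac{713323}{151} = 4372 \cdot \frac{713323}{151} = \frac{3118648156}{151}$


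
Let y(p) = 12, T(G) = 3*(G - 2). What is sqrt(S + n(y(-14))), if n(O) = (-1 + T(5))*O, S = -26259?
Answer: 9*I*sqrt(323) ≈ 161.75*I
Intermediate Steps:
T(G) = -6 + 3*G (T(G) = 3*(-2 + G) = -6 + 3*G)
n(O) = 8*O (n(O) = (-1 + (-6 + 3*5))*O = (-1 + (-6 + 15))*O = (-1 + 9)*O = 8*O)
sqrt(S + n(y(-14))) = sqrt(-26259 + 8*12) = sqrt(-26259 + 96) = sqrt(-26163) = 9*I*sqrt(323)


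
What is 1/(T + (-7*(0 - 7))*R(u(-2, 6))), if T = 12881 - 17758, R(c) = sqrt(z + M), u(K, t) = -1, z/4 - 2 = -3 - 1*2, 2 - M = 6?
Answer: -4877/23823545 - 196*I/23823545 ≈ -0.00020471 - 8.2272e-6*I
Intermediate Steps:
M = -4 (M = 2 - 1*6 = 2 - 6 = -4)
z = -12 (z = 8 + 4*(-3 - 1*2) = 8 + 4*(-3 - 2) = 8 + 4*(-5) = 8 - 20 = -12)
R(c) = 4*I (R(c) = sqrt(-12 - 4) = sqrt(-16) = 4*I)
T = -4877
1/(T + (-7*(0 - 7))*R(u(-2, 6))) = 1/(-4877 + (-7*(0 - 7))*(4*I)) = 1/(-4877 + (-7*(-7))*(4*I)) = 1/(-4877 + 49*(4*I)) = 1/(-4877 + 196*I) = (-4877 - 196*I)/23823545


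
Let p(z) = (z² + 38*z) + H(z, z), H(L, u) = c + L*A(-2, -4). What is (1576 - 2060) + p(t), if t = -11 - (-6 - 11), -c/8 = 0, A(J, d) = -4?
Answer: -244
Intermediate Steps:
c = 0 (c = -8*0 = 0)
t = 6 (t = -11 - 1*(-17) = -11 + 17 = 6)
H(L, u) = -4*L (H(L, u) = 0 + L*(-4) = 0 - 4*L = -4*L)
p(z) = z² + 34*z (p(z) = (z² + 38*z) - 4*z = z² + 34*z)
(1576 - 2060) + p(t) = (1576 - 2060) + 6*(34 + 6) = -484 + 6*40 = -484 + 240 = -244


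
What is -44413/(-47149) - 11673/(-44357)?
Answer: 2520397718/2091388193 ≈ 1.2051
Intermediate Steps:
-44413/(-47149) - 11673/(-44357) = -44413*(-1/47149) - 11673*(-1/44357) = 44413/47149 + 11673/44357 = 2520397718/2091388193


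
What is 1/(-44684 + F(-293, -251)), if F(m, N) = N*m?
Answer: 1/28859 ≈ 3.4651e-5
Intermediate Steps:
1/(-44684 + F(-293, -251)) = 1/(-44684 - 251*(-293)) = 1/(-44684 + 73543) = 1/28859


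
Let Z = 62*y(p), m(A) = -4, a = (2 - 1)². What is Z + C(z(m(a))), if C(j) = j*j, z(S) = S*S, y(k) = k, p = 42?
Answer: 2860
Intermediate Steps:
a = 1 (a = 1² = 1)
z(S) = S²
C(j) = j²
Z = 2604 (Z = 62*42 = 2604)
Z + C(z(m(a))) = 2604 + ((-4)²)² = 2604 + 16² = 2604 + 256 = 2860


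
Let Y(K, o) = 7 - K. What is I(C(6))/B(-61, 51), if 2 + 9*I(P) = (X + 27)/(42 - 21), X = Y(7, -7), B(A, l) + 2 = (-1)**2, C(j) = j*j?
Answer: 5/63 ≈ 0.079365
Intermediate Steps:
C(j) = j**2
B(A, l) = -1 (B(A, l) = -2 + (-1)**2 = -2 + 1 = -1)
X = 0 (X = 7 - 1*7 = 7 - 7 = 0)
I(P) = -5/63 (I(P) = -2/9 + ((0 + 27)/(42 - 21))/9 = -2/9 + (27/21)/9 = -2/9 + (27*(1/21))/9 = -2/9 + (1/9)*(9/7) = -2/9 + 1/7 = -5/63)
I(C(6))/B(-61, 51) = -5/63/(-1) = -5/63*(-1) = 5/63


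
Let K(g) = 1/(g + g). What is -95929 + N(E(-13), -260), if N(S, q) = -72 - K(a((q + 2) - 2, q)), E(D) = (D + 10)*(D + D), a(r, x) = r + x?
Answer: -99841039/1040 ≈ -96001.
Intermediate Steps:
K(g) = 1/(2*g)
E(D) = 2*D*(10 + D) (E(D) = (10 + D)*(2*D) = 2*D*(10 + D))
N(S, q) = -72 - 1/(4*q) (N(S, q) = -72 - 1/(2*(((q + 2) - 2) + q)) = -72 - 1/(2*(((2 + q) - 2) + q)) = -72 - 1/(2*(q + q)) = -72 - 1/(2*(2*q)) = -72 - 1/(2*q)/2 = -72 - 1/(4*q))
-95929 + N(E(-13), -260) = -95929 + (-72 - ¼/(-260)) = -95929 + (-72 - ¼*(-1/260)) = -95929 + (-72 + 1/1040) = -95929 - 74879/1040 = -99841039/1040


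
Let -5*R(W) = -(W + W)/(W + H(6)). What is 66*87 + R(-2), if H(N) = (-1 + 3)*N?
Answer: 143548/25 ≈ 5741.9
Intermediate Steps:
H(N) = 2*N
R(W) = 2*W/(5*(12 + W)) (R(W) = -(-1)*(W + W)/(W + 2*6)/5 = -(-1)*(2*W)/(W + 12)/5 = -(-1)*(2*W)/(12 + W)/5 = -(-1)*2*W/(12 + W)/5 = -(-2)*W/(5*(12 + W)) = 2*W/(5*(12 + W)))
66*87 + R(-2) = 66*87 + (⅖)*(-2)/(12 - 2) = 5742 + (⅖)*(-2)/10 = 5742 + (⅖)*(-2)*(⅒) = 5742 - 2/25 = 143548/25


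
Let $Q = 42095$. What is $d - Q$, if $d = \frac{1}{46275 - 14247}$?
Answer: $- \frac{1348218659}{32028} \approx -42095.0$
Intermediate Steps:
$d = \frac{1}{32028} \approx 3.1223 \cdot 10^{-5}$
$d - Q = \frac{1}{32028} - 42095 = - \frac{1348218659}{32028}$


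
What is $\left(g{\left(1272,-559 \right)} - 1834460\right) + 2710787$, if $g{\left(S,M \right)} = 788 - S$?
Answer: $875843$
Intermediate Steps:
$\left(g{\left(1272,-559 \right)} - 1834460\right) + 2710787 = \left(\left(788 - 1272\right) - 1834460\right) + 2710787 = \left(-484 - 1834460\right) + 2710787 = -1834944 + 2710787 = 875843$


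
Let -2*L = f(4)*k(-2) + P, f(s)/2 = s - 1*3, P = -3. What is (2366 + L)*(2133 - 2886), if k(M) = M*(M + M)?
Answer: -3553407/2 ≈ -1.7767e+6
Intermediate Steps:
f(s) = -6 + 2*s (f(s) = 2*(s - 1*3) = 2*(s - 3) = 2*(-3 + s) = -6 + 2*s)
k(M) = 2*M² (k(M) = M*(2*M) = 2*M²)
L = -13/2 (L = -((-6 + 2*4)*(2*(-2)²) - 3)/2 = -((-6 + 8)*(2*4) - 3)/2 = -(2*8 - 3)/2 = -(16 - 3)/2 = -½*13 = -13/2 ≈ -6.5000)
(2366 + L)*(2133 - 2886) = (2366 - 13/2)*(2133 - 2886) = (4719/2)*(-753) = -3553407/2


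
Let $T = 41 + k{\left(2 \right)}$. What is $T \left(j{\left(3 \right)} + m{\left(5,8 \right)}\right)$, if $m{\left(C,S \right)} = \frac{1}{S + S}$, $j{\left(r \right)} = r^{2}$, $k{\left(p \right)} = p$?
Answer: $\frac{6235}{16} \approx 389.69$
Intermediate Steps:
$m{\left(C,S \right)} = \frac{1}{2 S}$
$T = 43$ ($T = 41 + 2 = 43$)
$T \left(j{\left(3 \right)} + m{\left(5,8 \right)}\right) = 43 \left(3^{2} + \frac{1}{2 \cdot 8}\right) = 43 \left(9 + \frac{1}{2} \cdot \frac{1}{8}\right) = 43 \left(9 + \frac{1}{16}\right) = 43 \cdot \frac{145}{16} = \frac{6235}{16}$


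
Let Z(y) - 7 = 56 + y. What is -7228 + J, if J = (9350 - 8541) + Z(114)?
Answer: -6242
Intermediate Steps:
Z(y) = 63 + y (Z(y) = 7 + (56 + y) = 63 + y)
J = 986 (J = (9350 - 8541) + (63 + 114) = 809 + 177 = 986)
-7228 + J = -7228 + 986 = -6242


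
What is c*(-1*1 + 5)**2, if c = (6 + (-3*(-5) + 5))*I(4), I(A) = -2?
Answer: -832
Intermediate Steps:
c = -52 (c = (6 + (-3*(-5) + 5))*(-2) = (6 + (15 + 5))*(-2) = (6 + 20)*(-2) = 26*(-2) = -52)
c*(-1*1 + 5)**2 = -52*(-1*1 + 5)**2 = -52*(-1 + 5)**2 = -52*4**2 = -52*16 = -832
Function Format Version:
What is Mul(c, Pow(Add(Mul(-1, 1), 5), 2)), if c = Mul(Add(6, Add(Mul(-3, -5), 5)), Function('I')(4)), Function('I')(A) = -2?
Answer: -832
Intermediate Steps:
c = -52 (c = Mul(Add(6, Add(Mul(-3, -5), 5)), -2) = Mul(Add(6, Add(15, 5)), -2) = Mul(Add(6, 20), -2) = Mul(26, -2) = -52)
Mul(c, Pow(Add(Mul(-1, 1), 5), 2)) = Mul(-52, Pow(Add(Mul(-1, 1), 5), 2)) = Mul(-52, Pow(Add(-1, 5), 2)) = Mul(-52, Pow(4, 2)) = Mul(-52, 16) = -832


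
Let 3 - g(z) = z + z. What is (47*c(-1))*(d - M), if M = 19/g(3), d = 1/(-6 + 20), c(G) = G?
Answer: -12643/42 ≈ -301.02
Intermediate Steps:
d = 1/14 ≈ 0.071429
g(z) = 3 - 2*z (g(z) = 3 - (z + z) = 3 - 2*z)
M = -19/3 (M = 19/(3 - 2*3) = 19/(3 - 6) = 19/(-3) = 19*(-1/3) = -19/3 ≈ -6.3333)
(47*c(-1))*(d - M) = (47*(-1))*(1/14 - 1*(-19/3)) = -47*(1/14 + 19/3) = -47*269/42 = -12643/42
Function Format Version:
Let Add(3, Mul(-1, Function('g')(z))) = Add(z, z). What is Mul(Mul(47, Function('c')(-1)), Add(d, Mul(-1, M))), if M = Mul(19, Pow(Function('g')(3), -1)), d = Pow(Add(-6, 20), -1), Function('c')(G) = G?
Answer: Rational(-12643, 42) ≈ -301.02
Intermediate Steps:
d = Rational(1, 14) (d = Pow(14, -1) = Rational(1, 14) ≈ 0.071429)
Function('g')(z) = Add(3, Mul(-2, z)) (Function('g')(z) = Add(3, Mul(-1, Add(z, z))) = Add(3, Mul(-1, Mul(2, z))) = Add(3, Mul(-2, z)))
M = Rational(-19, 3) (M = Mul(19, Pow(Add(3, Mul(-2, 3)), -1)) = Mul(19, Pow(Add(3, -6), -1)) = Mul(19, Pow(-3, -1)) = Mul(19, Rational(-1, 3)) = Rational(-19, 3) ≈ -6.3333)
Mul(Mul(47, Function('c')(-1)), Add(d, Mul(-1, M))) = Mul(Mul(47, -1), Add(Rational(1, 14), Mul(-1, Rational(-19, 3)))) = Mul(-47, Add(Rational(1, 14), Rational(19, 3))) = Mul(-47, Rational(269, 42)) = Rational(-12643, 42)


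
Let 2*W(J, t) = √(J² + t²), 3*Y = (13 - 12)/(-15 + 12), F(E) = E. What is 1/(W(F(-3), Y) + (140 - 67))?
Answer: 162/11821 - 9*√730/862933 ≈ 0.013423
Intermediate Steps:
Y = -⅑ (Y = ((13 - 12)/(-15 + 12))/3 = (1/(-3))/3 = (1*(-⅓))/3 = (⅓)*(-⅓) = -⅑ ≈ -0.11111)
W(J, t) = √(J² + t²)/2
1/(W(F(-3), Y) + (140 - 67)) = 1/(√((-3)² + (-⅑)²)/2 + (140 - 67)) = 1/(√(9 + 1/81)/2 + 73) = 1/(√(730/81)/2 + 73) = 1/((√730/9)/2 + 73) = 1/(√730/18 + 73) = 1/(73 + √730/18)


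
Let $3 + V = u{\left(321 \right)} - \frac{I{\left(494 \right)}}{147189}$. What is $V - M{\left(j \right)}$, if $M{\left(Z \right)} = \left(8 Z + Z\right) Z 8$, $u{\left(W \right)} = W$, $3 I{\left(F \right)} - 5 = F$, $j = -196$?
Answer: $- \frac{1221212708977}{441567} \approx -2.7656 \cdot 10^{6}$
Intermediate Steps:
$I{\left(F \right)} = \frac{5}{3} + \frac{F}{3}$
$M{\left(Z \right)} = 72 Z^{2}$ ($M{\left(Z \right)} = 9 Z Z 8 = 9 Z^{2} \cdot 8 = 72 Z^{2}$)
$V = \frac{140417807}{441567}$ ($V = -3 + \left(321 - \frac{\frac{5}{3} + \frac{1}{3} \cdot 494}{147189}\right) = -3 + \left(321 - \left(\frac{5}{3} + \frac{494}{3}\right) \frac{1}{147189}\right) = -3 + \left(321 - \frac{499}{3} \cdot \frac{1}{147189}\right) = -3 + \left(321 - \frac{499}{441567}\right) = -3 + \frac{141742508}{441567} = \frac{140417807}{441567} \approx 318.0$)
$V - M{\left(j \right)} = \frac{140417807}{441567} - 72 \left(-196\right)^{2} = \frac{140417807}{441567} - 72 \cdot 38416 = \frac{140417807}{441567} - 2765952 = - \frac{1221212708977}{441567}$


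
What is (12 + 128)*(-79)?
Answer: -11060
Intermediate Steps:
(12 + 128)*(-79) = 140*(-79) = -11060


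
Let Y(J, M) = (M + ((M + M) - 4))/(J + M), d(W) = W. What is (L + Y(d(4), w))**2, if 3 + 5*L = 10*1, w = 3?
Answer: 5476/1225 ≈ 4.4702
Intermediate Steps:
Y(J, M) = (-4 + 3*M)/(J + M) (Y(J, M) = (M + (2*M - 4))/(J + M) = (M + (-4 + 2*M))/(J + M) = (-4 + 3*M)/(J + M))
L = 7/5 (L = -3/5 + (10*1)/5 = -3/5 + (1/5)*10 = -3/5 + 2 = 7/5 ≈ 1.4000)
(L + Y(d(4), w))**2 = (7/5 + (-4 + 3*3)/(4 + 3))**2 = (7/5 + (-4 + 9)/7)**2 = (7/5 + (1/7)*5)**2 = (7/5 + 5/7)**2 = (74/35)**2 = 5476/1225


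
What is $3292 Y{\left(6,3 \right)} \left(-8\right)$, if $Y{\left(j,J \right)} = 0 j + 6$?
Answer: $-158016$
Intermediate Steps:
$Y{\left(j,J \right)} = 6$ ($Y{\left(j,J \right)} = 0 + 6 = 6$)
$3292 Y{\left(6,3 \right)} \left(-8\right) = 3292 \cdot 6 \left(-8\right) = 3292 \left(-48\right) = -158016$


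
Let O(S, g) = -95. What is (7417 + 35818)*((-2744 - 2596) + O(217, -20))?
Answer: -234982225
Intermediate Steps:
(7417 + 35818)*((-2744 - 2596) + O(217, -20)) = (7417 + 35818)*((-2744 - 2596) - 95) = 43235*(-5340 - 95) = 43235*(-5435) = -234982225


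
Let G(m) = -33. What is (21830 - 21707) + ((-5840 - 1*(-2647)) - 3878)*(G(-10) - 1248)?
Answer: 9058074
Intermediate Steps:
(21830 - 21707) + ((-5840 - 1*(-2647)) - 3878)*(G(-10) - 1248) = (21830 - 21707) + ((-5840 - 1*(-2647)) - 3878)*(-33 - 1248) = 123 + ((-5840 + 2647) - 3878)*(-1281) = 123 + (-3193 - 3878)*(-1281) = 123 - 7071*(-1281) = 123 + 9057951 = 9058074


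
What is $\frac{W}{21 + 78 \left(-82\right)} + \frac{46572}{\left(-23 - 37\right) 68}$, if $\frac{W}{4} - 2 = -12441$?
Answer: $- \frac{92051}{25500} \approx -3.6098$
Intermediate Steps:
$W = -49756$ ($W = 8 + 4 \left(-12441\right) = 8 - 49764 = -49756$)
$\frac{W}{21 + 78 \left(-82\right)} + \frac{46572}{\left(-23 - 37\right) 68} = - \frac{49756}{21 + 78 \left(-82\right)} + \frac{46572}{\left(-23 - 37\right) 68} = - \frac{49756}{21 - 6396} + \frac{46572}{\left(-60\right) 68} = - \frac{49756}{-6375} + \frac{46572}{-4080} = \left(-49756\right) \left(- \frac{1}{6375}\right) + 46572 \left(- \frac{1}{4080}\right) = \frac{49756}{6375} - \frac{3881}{340} = - \frac{92051}{25500}$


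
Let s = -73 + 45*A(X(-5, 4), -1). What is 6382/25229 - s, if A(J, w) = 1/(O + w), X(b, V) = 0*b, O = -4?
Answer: 2075160/25229 ≈ 82.253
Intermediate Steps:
X(b, V) = 0
A(J, w) = 1/(-4 + w)
s = -82 (s = -73 + 45/(-4 - 1) = -73 + 45/(-5) = -73 + 45*(-1/5) = -73 - 9 = -82)
6382/25229 - s = 6382/25229 - 1*(-82) = 6382*(1/25229) + 82 = 6382/25229 + 82 = 2075160/25229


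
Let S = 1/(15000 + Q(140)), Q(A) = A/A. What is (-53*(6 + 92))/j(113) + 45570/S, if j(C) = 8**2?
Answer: 21875055643/32 ≈ 6.8360e+8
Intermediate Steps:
Q(A) = 1
S = 1/15001 (S = 1/(15000 + 1) = 1/15001 ≈ 6.6662e-5)
j(C) = 64
(-53*(6 + 92))/j(113) + 45570/S = -53*(6 + 92)/64 + 45570/(1/15001) = -53*98*(1/64) + 45570*15001 = -5194*1/64 + 683595570 = -2597/32 + 683595570 = 21875055643/32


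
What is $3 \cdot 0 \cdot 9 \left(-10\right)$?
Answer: $0$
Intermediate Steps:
$3 \cdot 0 \cdot 9 \left(-10\right) = 0 \cdot 9 \left(-10\right) = 0 \left(-10\right) = 0$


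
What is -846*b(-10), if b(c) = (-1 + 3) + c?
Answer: 6768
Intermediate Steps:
b(c) = 2 + c
-846*b(-10) = -846*(2 - 10) = -846*(-8) = 6768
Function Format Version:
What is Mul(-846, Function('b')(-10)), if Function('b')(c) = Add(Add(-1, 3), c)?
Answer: 6768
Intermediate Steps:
Function('b')(c) = Add(2, c)
Mul(-846, Function('b')(-10)) = Mul(-846, Add(2, -10)) = Mul(-846, -8) = 6768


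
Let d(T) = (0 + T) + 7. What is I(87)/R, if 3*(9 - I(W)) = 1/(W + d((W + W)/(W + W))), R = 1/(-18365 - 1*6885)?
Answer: -12948200/57 ≈ -2.2716e+5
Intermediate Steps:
R = -1/25250 (R = 1/(-18365 - 6885) = 1/(-25250) = -1/25250 ≈ -3.9604e-5)
d(T) = 7 + T (d(T) = T + 7 = 7 + T)
I(W) = 9 - 1/(3*(8 + W)) (I(W) = 9 - 1/(3*(W + (7 + (W + W)/(W + W)))) = 9 - 1/(3*(W + (7 + (2*W)/((2*W))))) = 9 - 1/(3*(W + (7 + (2*W)*(1/(2*W))))) = 9 - 1/(3*(W + (7 + 1))) = 9 - 1/(3*(W + 8)) = 9 - 1/(3*(8 + W)))
I(87)/R = ((215 + 27*87)/(3*(8 + 87)))/(-1/25250) = ((⅓)*(215 + 2349)/95)*(-25250) = ((⅓)*(1/95)*2564)*(-25250) = (2564/285)*(-25250) = -12948200/57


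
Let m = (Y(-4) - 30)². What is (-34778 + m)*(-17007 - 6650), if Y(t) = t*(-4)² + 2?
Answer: 622510298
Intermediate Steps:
Y(t) = 2 + 16*t (Y(t) = t*16 + 2 = 16*t + 2 = 2 + 16*t)
m = 8464 (m = ((2 + 16*(-4)) - 30)² = ((2 - 64) - 30)² = (-62 - 30)² = (-92)² = 8464)
(-34778 + m)*(-17007 - 6650) = (-34778 + 8464)*(-17007 - 6650) = -26314*(-23657) = 622510298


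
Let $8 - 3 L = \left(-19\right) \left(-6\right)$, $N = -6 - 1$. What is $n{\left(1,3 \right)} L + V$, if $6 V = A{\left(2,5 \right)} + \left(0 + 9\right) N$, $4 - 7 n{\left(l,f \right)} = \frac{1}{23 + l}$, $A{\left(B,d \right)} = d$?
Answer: $- \frac{7471}{252} \approx -29.647$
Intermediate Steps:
$N = -7$ ($N = -6 - 1 = -7$)
$n{\left(l,f \right)} = \frac{4}{7} - \frac{1}{7 \left(23 + l\right)}$
$V = - \frac{29}{3}$ ($V = \frac{5 + \left(0 + 9\right) \left(-7\right)}{6} = \frac{5 + 9 \left(-7\right)}{6} = \frac{5 - 63}{6} = \frac{1}{6} \left(-58\right) = - \frac{29}{3} \approx -9.6667$)
$L = - \frac{106}{3}$ ($L = \frac{8}{3} - \frac{\left(-19\right) \left(-6\right)}{3} = \frac{8}{3} - 38 = - \frac{106}{3} \approx -35.333$)
$n{\left(1,3 \right)} L + V = \frac{91 + 4 \cdot 1}{7 \left(23 + 1\right)} \left(- \frac{106}{3}\right) - \frac{29}{3} = \frac{91 + 4}{7 \cdot 24} \left(- \frac{106}{3}\right) - \frac{29}{3} = \frac{1}{7} \cdot \frac{1}{24} \cdot 95 \left(- \frac{106}{3}\right) - \frac{29}{3} = \frac{95}{168} \left(- \frac{106}{3}\right) - \frac{29}{3} = - \frac{5035}{252} - \frac{29}{3} = - \frac{7471}{252}$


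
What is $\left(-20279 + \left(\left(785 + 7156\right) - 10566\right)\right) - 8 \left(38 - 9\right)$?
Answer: $-23136$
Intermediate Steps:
$\left(-20279 + \left(\left(785 + 7156\right) - 10566\right)\right) - 8 \left(38 - 9\right) = \left(-20279 + \left(7941 - 10566\right)\right) - 232 = \left(-20279 - 2625\right) - 232 = -22904 - 232 = -23136$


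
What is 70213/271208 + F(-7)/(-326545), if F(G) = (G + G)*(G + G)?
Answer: 22874547317/88561616360 ≈ 0.25829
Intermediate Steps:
F(G) = 4*G**2 (F(G) = (2*G)*(2*G) = 4*G**2)
70213/271208 + F(-7)/(-326545) = 70213/271208 + (4*(-7)**2)/(-326545) = 70213*(1/271208) + (4*49)*(-1/326545) = 70213/271208 + 196*(-1/326545) = 70213/271208 - 196/326545 = 22874547317/88561616360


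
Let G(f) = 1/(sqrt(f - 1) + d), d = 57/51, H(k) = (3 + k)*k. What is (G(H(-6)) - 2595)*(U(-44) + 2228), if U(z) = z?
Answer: -3224884299/569 + 78897*sqrt(17)/569 ≈ -5.6671e+6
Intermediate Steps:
H(k) = k*(3 + k)
d = 19/17 (d = 57*(1/51) = 19/17 ≈ 1.1176)
G(f) = 1/(19/17 + sqrt(-1 + f)) (G(f) = 1/(sqrt(f - 1) + 19/17) = 1/(sqrt(-1 + f) + 19/17) = 1/(19/17 + sqrt(-1 + f)))
(G(H(-6)) - 2595)*(U(-44) + 2228) = (17/(19 + 17*sqrt(-1 - 6*(3 - 6))) - 2595)*(-44 + 2228) = (17/(19 + 17*sqrt(-1 - 6*(-3))) - 2595)*2184 = (17/(19 + 17*sqrt(-1 + 18)) - 2595)*2184 = (17/(19 + 17*sqrt(17)) - 2595)*2184 = (-2595 + 17/(19 + 17*sqrt(17)))*2184 = -5667480 + 37128/(19 + 17*sqrt(17))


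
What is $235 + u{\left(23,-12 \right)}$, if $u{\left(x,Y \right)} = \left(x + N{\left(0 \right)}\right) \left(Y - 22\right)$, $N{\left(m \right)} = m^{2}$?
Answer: $-547$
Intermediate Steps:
$u{\left(x,Y \right)} = x \left(-22 + Y\right)$ ($u{\left(x,Y \right)} = \left(x + 0^{2}\right) \left(Y - 22\right) = \left(x + 0\right) \left(-22 + Y\right) = x \left(-22 + Y\right)$)
$235 + u{\left(23,-12 \right)} = 235 + 23 \left(-22 - 12\right) = 235 + 23 \left(-34\right) = 235 - 782 = -547$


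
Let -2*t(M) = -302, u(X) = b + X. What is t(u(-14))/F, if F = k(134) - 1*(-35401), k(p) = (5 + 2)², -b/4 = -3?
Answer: 151/35450 ≈ 0.0042595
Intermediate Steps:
b = 12 (b = -4*(-3) = 12)
u(X) = 12 + X
k(p) = 49 (k(p) = 7² = 49)
F = 35450 (F = 49 - 1*(-35401) = 49 + 35401 = 35450)
t(M) = 151 (t(M) = -½*(-302) = 151)
t(u(-14))/F = 151/35450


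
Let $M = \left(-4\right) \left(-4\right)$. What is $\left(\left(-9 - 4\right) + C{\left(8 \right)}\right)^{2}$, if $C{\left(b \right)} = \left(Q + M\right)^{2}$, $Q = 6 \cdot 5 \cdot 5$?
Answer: $758616849$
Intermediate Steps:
$M = 16$
$Q = 150$ ($Q = 30 \cdot 5 = 150$)
$C{\left(b \right)} = 27556$ ($C{\left(b \right)} = \left(150 + 16\right)^{2} = 166^{2} = 27556$)
$\left(\left(-9 - 4\right) + C{\left(8 \right)}\right)^{2} = \left(\left(-9 - 4\right) + 27556\right)^{2} = \left(-13 + 27556\right)^{2} = 27543^{2} = 758616849$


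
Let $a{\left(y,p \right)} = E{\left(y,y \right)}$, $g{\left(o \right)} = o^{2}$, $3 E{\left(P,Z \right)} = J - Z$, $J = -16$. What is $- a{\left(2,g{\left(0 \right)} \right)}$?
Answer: $6$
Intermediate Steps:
$E{\left(P,Z \right)} = - \frac{16}{3} - \frac{Z}{3}$ ($E{\left(P,Z \right)} = \frac{-16 - Z}{3} = - \frac{16}{3} - \frac{Z}{3}$)
$a{\left(y,p \right)} = - \frac{16}{3} - \frac{y}{3}$
$- a{\left(2,g{\left(0 \right)} \right)} = - (- \frac{16}{3} - \frac{2}{3}) = \left(-1\right) \left(-6\right) = 6$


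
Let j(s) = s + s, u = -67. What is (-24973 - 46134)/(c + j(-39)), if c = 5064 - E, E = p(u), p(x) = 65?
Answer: -71107/4921 ≈ -14.450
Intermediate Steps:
E = 65
j(s) = 2*s
c = 4999 (c = 5064 - 1*65 = 5064 - 65 = 4999)
(-24973 - 46134)/(c + j(-39)) = (-24973 - 46134)/(4999 + 2*(-39)) = -71107/(4999 - 78) = -71107/4921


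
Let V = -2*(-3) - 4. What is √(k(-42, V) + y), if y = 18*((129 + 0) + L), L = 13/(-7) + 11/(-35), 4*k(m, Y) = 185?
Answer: √11412905/70 ≈ 48.261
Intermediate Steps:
V = 2 (V = 6 - 4 = 2)
k(m, Y) = 185/4 (k(m, Y) = (¼)*185 = 185/4)
L = -76/35 (L = 13*(-⅐) + 11*(-1/35) = -13/7 - 11/35 = -76/35 ≈ -2.1714)
y = 79902/35 (y = 18*((129 + 0) - 76/35) = 18*(129 - 76/35) = 18*(4439/35) = 79902/35 ≈ 2282.9)
√(k(-42, V) + y) = √(185/4 + 79902/35) = √(326083/140) = √11412905/70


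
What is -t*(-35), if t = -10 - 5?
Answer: -525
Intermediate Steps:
t = -15
-t*(-35) = -1*(-15)*(-35) = 15*(-35) = -525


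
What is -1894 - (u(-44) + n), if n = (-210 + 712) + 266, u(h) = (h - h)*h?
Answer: -2662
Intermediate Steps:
u(h) = 0 (u(h) = 0*h = 0)
n = 768 (n = 502 + 266 = 768)
-1894 - (u(-44) + n) = -1894 - (0 + 768) = -1894 - 1*768 = -1894 - 768 = -2662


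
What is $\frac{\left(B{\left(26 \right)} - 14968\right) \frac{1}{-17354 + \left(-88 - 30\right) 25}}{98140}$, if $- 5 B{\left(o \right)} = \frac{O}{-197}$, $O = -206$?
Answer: $\frac{2457281}{327124173600} \approx 7.5118 \cdot 10^{-6}$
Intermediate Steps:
$B{\left(o \right)} = - \frac{206}{985}$ ($B{\left(o \right)} = - \frac{\left(-206\right) \frac{1}{-197}}{5} = - \frac{\left(-206\right) \left(- \frac{1}{197}\right)}{5} = \left(- \frac{1}{5}\right) \frac{206}{197} = - \frac{206}{985}$)
$\frac{\left(B{\left(26 \right)} - 14968\right) \frac{1}{-17354 + \left(-88 - 30\right) 25}}{98140} = \frac{\left(- \frac{206}{985} - 14968\right) \frac{1}{-17354 + \left(-88 - 30\right) 25}}{98140} = - \frac{14743686}{985 \left(-17354 - 2950\right)} \frac{1}{98140} = - \frac{14743686}{985 \left(-20304\right)} \frac{1}{98140} = \left(- \frac{14743686}{985}\right) \left(- \frac{1}{20304}\right) \frac{1}{98140} = \frac{2457281}{3333240} \cdot \frac{1}{98140} = \frac{2457281}{327124173600}$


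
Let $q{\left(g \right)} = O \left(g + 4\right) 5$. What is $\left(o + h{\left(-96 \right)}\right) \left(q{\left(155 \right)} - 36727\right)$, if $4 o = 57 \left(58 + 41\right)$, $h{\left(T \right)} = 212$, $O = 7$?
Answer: $- \frac{101136271}{2} \approx -5.0568 \cdot 10^{7}$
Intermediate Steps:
$q{\left(g \right)} = 140 + 35 g$ ($q{\left(g \right)} = 7 \left(g + 4\right) 5 = 7 \left(4 + g\right) 5 = \left(28 + 7 g\right) 5 = 140 + 35 g$)
$o = \frac{5643}{4}$ ($o = \frac{57 \left(58 + 41\right)}{4} = \frac{57 \cdot 99}{4} = \frac{1}{4} \cdot 5643 = \frac{5643}{4} \approx 1410.8$)
$\left(o + h{\left(-96 \right)}\right) \left(q{\left(155 \right)} - 36727\right) = \left(\frac{5643}{4} + 212\right) \left(\left(140 + 35 \cdot 155\right) - 36727\right) = \frac{6491 \left(\left(140 + 5425\right) - 36727\right)}{4} = \frac{6491 \left(5565 - 36727\right)}{4} = \frac{6491}{4} \left(-31162\right) = - \frac{101136271}{2}$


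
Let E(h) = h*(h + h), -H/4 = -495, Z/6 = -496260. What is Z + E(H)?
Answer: 4863240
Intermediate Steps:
Z = -2977560 (Z = 6*(-496260) = -2977560)
H = 1980 (H = -4*(-495) = 1980)
E(h) = 2*h² (E(h) = h*(2*h) = 2*h²)
Z + E(H) = -2977560 + 2*1980² = -2977560 + 2*3920400 = -2977560 + 7840800 = 4863240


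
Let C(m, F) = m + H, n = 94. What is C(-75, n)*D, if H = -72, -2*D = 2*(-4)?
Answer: -588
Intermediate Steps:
D = 4 (D = -(-4) = -½*(-8) = 4)
C(m, F) = -72 + m (C(m, F) = m - 72 = -72 + m)
C(-75, n)*D = (-72 - 75)*4 = -147*4 = -588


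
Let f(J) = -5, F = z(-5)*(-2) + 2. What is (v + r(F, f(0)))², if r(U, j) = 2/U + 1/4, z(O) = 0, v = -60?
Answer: 55225/16 ≈ 3451.6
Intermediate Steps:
F = 2 (F = 0*(-2) + 2 = 0 + 2 = 2)
r(U, j) = ¼ + 2/U (r(U, j) = 2/U + 1*(¼) = 2/U + ¼ = ¼ + 2/U)
(v + r(F, f(0)))² = (-60 + (¼)*(8 + 2)/2)² = (-60 + (¼)*(½)*10)² = (-60 + 5/4)² = (-235/4)² = 55225/16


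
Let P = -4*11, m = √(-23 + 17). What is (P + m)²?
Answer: (44 - I*√6)² ≈ 1930.0 - 215.56*I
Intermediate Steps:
m = I*√6 (m = √(-6) = I*√6 ≈ 2.4495*I)
P = -44
(P + m)² = (-44 + I*√6)²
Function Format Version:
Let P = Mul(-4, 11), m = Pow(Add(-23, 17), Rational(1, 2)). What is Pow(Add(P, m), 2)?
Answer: Pow(Add(44, Mul(-1, I, Pow(6, Rational(1, 2)))), 2) ≈ Add(1930.0, Mul(-215.56, I))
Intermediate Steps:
m = Mul(I, Pow(6, Rational(1, 2))) (m = Pow(-6, Rational(1, 2)) = Mul(I, Pow(6, Rational(1, 2))) ≈ Mul(2.4495, I))
P = -44
Pow(Add(P, m), 2) = Pow(Add(-44, Mul(I, Pow(6, Rational(1, 2)))), 2)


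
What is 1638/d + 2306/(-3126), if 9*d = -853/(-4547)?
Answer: 104769835553/1333239 ≈ 78583.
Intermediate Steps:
d = 853/40923 (d = (-853/(-4547))/9 = (-853*(-1/4547))/9 = (⅑)*(853/4547) = 853/40923 ≈ 0.020844)
1638/d + 2306/(-3126) = 1638/(853/40923) + 2306/(-3126) = 1638*(40923/853) + 2306*(-1/3126) = 67031874/853 - 1153/1563 = 104769835553/1333239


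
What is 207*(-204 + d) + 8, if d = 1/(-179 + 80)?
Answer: -464443/11 ≈ -42222.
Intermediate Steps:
d = -1/99 (d = 1/(-99) = -1/99 ≈ -0.010101)
207*(-204 + d) + 8 = 207*(-204 - 1/99) + 8 = 207*(-20197/99) + 8 = -464531/11 + 8 = -464443/11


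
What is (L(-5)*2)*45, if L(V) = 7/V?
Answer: -126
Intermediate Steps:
(L(-5)*2)*45 = ((7/(-5))*2)*45 = ((7*(-⅕))*2)*45 = -7/5*2*45 = -14/5*45 = -126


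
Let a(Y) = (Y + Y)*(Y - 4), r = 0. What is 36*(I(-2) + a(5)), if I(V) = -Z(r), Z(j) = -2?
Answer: 432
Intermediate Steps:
a(Y) = 2*Y*(-4 + Y) (a(Y) = (2*Y)*(-4 + Y) = 2*Y*(-4 + Y))
I(V) = 2 (I(V) = -1*(-2) = 2)
36*(I(-2) + a(5)) = 36*(2 + 2*5*(-4 + 5)) = 36*(2 + 2*5*1) = 36*(2 + 10) = 36*12 = 432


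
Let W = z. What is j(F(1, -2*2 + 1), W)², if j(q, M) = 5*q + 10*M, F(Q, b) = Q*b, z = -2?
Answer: 1225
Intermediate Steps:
W = -2
j(F(1, -2*2 + 1), W)² = (5*(1*(-2*2 + 1)) + 10*(-2))² = (5*(1*(-4 + 1)) - 20)² = (5*(1*(-3)) - 20)² = (5*(-3) - 20)² = (-15 - 20)² = (-35)² = 1225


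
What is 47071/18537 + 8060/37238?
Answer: 951119059/345140403 ≈ 2.7557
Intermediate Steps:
47071/18537 + 8060/37238 = 47071*(1/18537) + 8060*(1/37238) = 47071/18537 + 4030/18619 = 951119059/345140403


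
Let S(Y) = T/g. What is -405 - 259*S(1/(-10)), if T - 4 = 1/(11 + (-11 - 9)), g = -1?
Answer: 5420/9 ≈ 602.22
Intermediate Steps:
T = 35/9 (T = 4 + 1/(11 + (-11 - 9)) = 4 + 1/(11 - 20) = 4 + 1/(-9) = 4 - ⅑ = 35/9 ≈ 3.8889)
S(Y) = -35/9 (S(Y) = (35/9)/(-1) = (35/9)*(-1) = -35/9)
-405 - 259*S(1/(-10)) = -405 - 259*(-35/9) = -405 + 9065/9 = 5420/9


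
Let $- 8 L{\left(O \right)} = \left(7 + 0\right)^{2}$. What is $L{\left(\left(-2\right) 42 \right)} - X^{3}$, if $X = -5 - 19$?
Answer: $\frac{110543}{8} \approx 13818.0$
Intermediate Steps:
$L{\left(O \right)} = - \frac{49}{8}$ ($L{\left(O \right)} = - \frac{\left(7 + 0\right)^{2}}{8} = - \frac{7^{2}}{8} = \left(- \frac{1}{8}\right) 49 = - \frac{49}{8}$)
$X = -24$ ($X = -5 - 19 = -24$)
$L{\left(\left(-2\right) 42 \right)} - X^{3} = - \frac{49}{8} - \left(-24\right)^{3} = - \frac{49}{8} - -13824 = - \frac{49}{8} + 13824 = \frac{110543}{8}$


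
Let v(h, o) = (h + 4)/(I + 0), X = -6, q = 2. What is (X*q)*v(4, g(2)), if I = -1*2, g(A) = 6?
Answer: 48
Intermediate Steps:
I = -2
v(h, o) = -2 - h/2 (v(h, o) = (h + 4)/(-2 + 0) = (4 + h)/(-2) = (4 + h)*(-1/2) = -2 - h/2)
(X*q)*v(4, g(2)) = (-6*2)*(-2 - 1/2*4) = -12*(-2 - 2) = -12*(-4) = 48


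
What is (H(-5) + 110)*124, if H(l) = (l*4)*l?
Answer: 26040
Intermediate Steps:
H(l) = 4*l² (H(l) = (4*l)*l = 4*l²)
(H(-5) + 110)*124 = (4*(-5)² + 110)*124 = (4*25 + 110)*124 = (100 + 110)*124 = 210*124 = 26040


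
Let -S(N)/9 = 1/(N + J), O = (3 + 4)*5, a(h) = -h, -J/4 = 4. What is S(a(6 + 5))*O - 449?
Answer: -1312/3 ≈ -437.33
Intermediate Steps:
J = -16 (J = -4*4 = -16)
O = 35 (O = 7*5 = 35)
S(N) = -9/(-16 + N) (S(N) = -9/(N - 16) = -9/(-16 + N))
S(a(6 + 5))*O - 449 = -9/(-16 - (6 + 5))*35 - 449 = -9/(-16 - 1*11)*35 - 449 = -9/(-16 - 11)*35 - 449 = -9/(-27)*35 - 449 = -9*(-1/27)*35 - 449 = (⅓)*35 - 449 = 35/3 - 449 = -1312/3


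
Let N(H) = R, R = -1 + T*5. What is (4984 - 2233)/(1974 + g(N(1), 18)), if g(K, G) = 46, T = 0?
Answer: 2751/2020 ≈ 1.3619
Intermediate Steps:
R = -1 (R = -1 + 0*5 = -1 + 0 = -1)
N(H) = -1
(4984 - 2233)/(1974 + g(N(1), 18)) = (4984 - 2233)/(1974 + 46) = 2751/2020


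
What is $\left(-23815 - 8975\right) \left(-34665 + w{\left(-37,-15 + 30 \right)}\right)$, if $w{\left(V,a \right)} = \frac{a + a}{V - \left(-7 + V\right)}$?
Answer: $\frac{7955673750}{7} \approx 1.1365 \cdot 10^{9}$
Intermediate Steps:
$w{\left(V,a \right)} = \frac{2 a}{7}$
$\left(-23815 - 8975\right) \left(-34665 + w{\left(-37,-15 + 30 \right)}\right) = \left(-23815 - 8975\right) \left(-34665 + \frac{2 \left(-15 + 30\right)}{7}\right) = - 32790 \left(-34665 + \frac{2}{7} \cdot 15\right) = - 32790 \left(-34665 + \frac{30}{7}\right) = \left(-32790\right) \left(- \frac{242625}{7}\right) = \frac{7955673750}{7}$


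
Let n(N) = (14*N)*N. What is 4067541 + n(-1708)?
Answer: 44909237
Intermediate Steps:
n(N) = 14*N²
4067541 + n(-1708) = 4067541 + 14*(-1708)² = 4067541 + 14*2917264 = 4067541 + 40841696 = 44909237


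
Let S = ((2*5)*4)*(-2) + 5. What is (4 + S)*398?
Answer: -28258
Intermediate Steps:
S = -75 (S = (10*4)*(-2) + 5 = 40*(-2) + 5 = -80 + 5 = -75)
(4 + S)*398 = (4 - 75)*398 = -71*398 = -28258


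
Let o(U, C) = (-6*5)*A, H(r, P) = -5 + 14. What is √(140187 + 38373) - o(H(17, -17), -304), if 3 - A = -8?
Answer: 330 + 24*√310 ≈ 752.56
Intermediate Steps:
A = 11 (A = 3 - 1*(-8) = 3 + 8 = 11)
H(r, P) = 9
o(U, C) = -330 (o(U, C) = -6*5*11 = -30*11 = -330)
√(140187 + 38373) - o(H(17, -17), -304) = √(140187 + 38373) - 1*(-330) = √178560 + 330 = 24*√310 + 330 = 330 + 24*√310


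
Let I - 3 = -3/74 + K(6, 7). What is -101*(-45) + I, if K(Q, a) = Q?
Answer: 336993/74 ≈ 4554.0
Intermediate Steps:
I = 663/74 (I = 3 + (-3/74 + 6) = 3 + 441/74 = 663/74 ≈ 8.9595)
-101*(-45) + I = -101*(-45) + 663/74 = 4545 + 663/74 = 336993/74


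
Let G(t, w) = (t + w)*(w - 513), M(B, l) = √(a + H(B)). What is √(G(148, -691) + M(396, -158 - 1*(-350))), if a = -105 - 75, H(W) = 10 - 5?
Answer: √(653772 + 5*I*√7) ≈ 808.56 + 0.008*I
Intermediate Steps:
H(W) = 5
a = -180
M(B, l) = 5*I*√7 (M(B, l) = √(-180 + 5) = √(-175) = 5*I*√7)
G(t, w) = (-513 + w)*(t + w) (G(t, w) = (t + w)*(-513 + w) = (-513 + w)*(t + w))
√(G(148, -691) + M(396, -158 - 1*(-350))) = √(((-691)² - 513*148 - 513*(-691) + 148*(-691)) + 5*I*√7) = √((477481 - 75924 + 354483 - 102268) + 5*I*√7) = √(653772 + 5*I*√7)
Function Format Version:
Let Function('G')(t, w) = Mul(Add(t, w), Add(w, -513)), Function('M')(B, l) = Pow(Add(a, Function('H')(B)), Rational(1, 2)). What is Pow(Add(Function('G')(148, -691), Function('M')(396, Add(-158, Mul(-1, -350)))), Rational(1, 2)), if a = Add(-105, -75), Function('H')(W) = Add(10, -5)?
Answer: Pow(Add(653772, Mul(5, I, Pow(7, Rational(1, 2)))), Rational(1, 2)) ≈ Add(808.56, Mul(0.008, I))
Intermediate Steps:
Function('H')(W) = 5
a = -180
Function('M')(B, l) = Mul(5, I, Pow(7, Rational(1, 2))) (Function('M')(B, l) = Pow(Add(-180, 5), Rational(1, 2)) = Pow(-175, Rational(1, 2)) = Mul(5, I, Pow(7, Rational(1, 2))))
Function('G')(t, w) = Mul(Add(-513, w), Add(t, w)) (Function('G')(t, w) = Mul(Add(t, w), Add(-513, w)) = Mul(Add(-513, w), Add(t, w)))
Pow(Add(Function('G')(148, -691), Function('M')(396, Add(-158, Mul(-1, -350)))), Rational(1, 2)) = Pow(Add(Add(Pow(-691, 2), Mul(-513, 148), Mul(-513, -691), Mul(148, -691)), Mul(5, I, Pow(7, Rational(1, 2)))), Rational(1, 2)) = Pow(Add(Add(477481, -75924, 354483, -102268), Mul(5, I, Pow(7, Rational(1, 2)))), Rational(1, 2)) = Pow(Add(653772, Mul(5, I, Pow(7, Rational(1, 2)))), Rational(1, 2))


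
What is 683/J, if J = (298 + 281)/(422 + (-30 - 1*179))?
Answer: 48493/193 ≈ 251.26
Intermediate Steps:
J = 193/71 (J = 579/(422 + (-30 - 179)) = 579/(422 - 209) = 579/213 = 579*(1/213) = 193/71 ≈ 2.7183)
683/J = 683/(193/71) = 683*(71/193) = 48493/193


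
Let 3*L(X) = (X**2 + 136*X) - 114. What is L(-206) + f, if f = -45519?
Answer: -122251/3 ≈ -40750.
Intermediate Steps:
L(X) = -38 + X**2/3 + 136*X/3 (L(X) = ((X**2 + 136*X) - 114)/3 = (-114 + X**2 + 136*X)/3 = -38 + X**2/3 + 136*X/3)
L(-206) + f = (-38 + (1/3)*(-206)**2 + (136/3)*(-206)) - 45519 = (-38 + (1/3)*42436 - 28016/3) - 45519 = (-38 + 42436/3 - 28016/3) - 45519 = 14306/3 - 45519 = -122251/3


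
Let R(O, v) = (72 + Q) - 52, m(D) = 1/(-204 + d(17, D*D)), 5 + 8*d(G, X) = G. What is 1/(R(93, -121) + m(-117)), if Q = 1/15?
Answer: 81/1625 ≈ 0.049846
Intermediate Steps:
d(G, X) = -5/8 + G/8
m(D) = -2/405 (m(D) = 1/(-204 + (-5/8 + (1/8)*17)) = 1/(-204 + (-5/8 + 17/8)) = 1/(-204 + 3/2) = 1/(-405/2) = -2/405)
Q = 1/15 ≈ 0.066667
R(O, v) = 301/15 (R(O, v) = (72 + 1/15) - 52 = 1081/15 - 52 = 301/15)
1/(R(93, -121) + m(-117)) = 1/(301/15 - 2/405) = 1/(1625/81) = 81/1625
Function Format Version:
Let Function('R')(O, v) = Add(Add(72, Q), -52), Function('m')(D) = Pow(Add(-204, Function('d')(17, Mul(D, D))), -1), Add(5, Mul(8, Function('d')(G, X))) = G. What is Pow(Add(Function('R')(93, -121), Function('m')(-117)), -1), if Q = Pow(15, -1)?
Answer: Rational(81, 1625) ≈ 0.049846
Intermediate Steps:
Function('d')(G, X) = Add(Rational(-5, 8), Mul(Rational(1, 8), G))
Function('m')(D) = Rational(-2, 405) (Function('m')(D) = Pow(Add(-204, Add(Rational(-5, 8), Mul(Rational(1, 8), 17))), -1) = Pow(Add(-204, Add(Rational(-5, 8), Rational(17, 8))), -1) = Pow(Add(-204, Rational(3, 2)), -1) = Pow(Rational(-405, 2), -1) = Rational(-2, 405))
Q = Rational(1, 15) ≈ 0.066667
Function('R')(O, v) = Rational(301, 15) (Function('R')(O, v) = Add(Add(72, Rational(1, 15)), -52) = Add(Rational(1081, 15), -52) = Rational(301, 15))
Pow(Add(Function('R')(93, -121), Function('m')(-117)), -1) = Pow(Add(Rational(301, 15), Rational(-2, 405)), -1) = Pow(Rational(1625, 81), -1) = Rational(81, 1625)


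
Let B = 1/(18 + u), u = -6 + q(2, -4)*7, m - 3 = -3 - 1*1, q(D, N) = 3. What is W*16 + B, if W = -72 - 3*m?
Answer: -36431/33 ≈ -1104.0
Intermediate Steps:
m = -1 (m = 3 + (-3 - 1*1) = 3 + (-3 - 1) = 3 - 4 = -1)
u = 15 (u = -6 + 3*7 = -6 + 21 = 15)
B = 1/33 (B = 1/(18 + 15) = 1/33 ≈ 0.030303)
W = -69 (W = -72 - 3*(-1) = -72 - 1*(-3) = -72 + 3 = -69)
W*16 + B = -69*16 + 1/33 = -1104 + 1/33 = -36431/33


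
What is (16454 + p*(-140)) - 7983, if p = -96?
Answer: 21911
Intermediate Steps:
(16454 + p*(-140)) - 7983 = (16454 - 96*(-140)) - 7983 = (16454 + 13440) - 7983 = 29894 - 7983 = 21911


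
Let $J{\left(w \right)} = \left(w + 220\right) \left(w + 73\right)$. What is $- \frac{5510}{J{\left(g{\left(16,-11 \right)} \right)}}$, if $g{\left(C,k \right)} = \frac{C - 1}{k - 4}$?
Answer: $- \frac{2755}{7884} \approx -0.34944$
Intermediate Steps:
$g{\left(C,k \right)} = \frac{-1 + C}{-4 + k}$
$J{\left(w \right)} = \left(73 + w\right) \left(220 + w\right)$ ($J{\left(w \right)} = \left(220 + w\right) \left(73 + w\right) = \left(73 + w\right) \left(220 + w\right)$)
$- \frac{5510}{J{\left(g{\left(16,-11 \right)} \right)}} = - \frac{5510}{16060 + \left(\frac{-1 + 16}{-4 - 11}\right)^{2} + 293 \frac{-1 + 16}{-4 - 11}} = - \frac{5510}{16060 + \left(\frac{1}{-15} \cdot 15\right)^{2} + 293 \frac{1}{-15} \cdot 15} = - \frac{5510}{16060 + \left(\left(- \frac{1}{15}\right) 15\right)^{2} + 293 \left(\left(- \frac{1}{15}\right) 15\right)} = - \frac{5510}{16060 + \left(-1\right)^{2} + 293 \left(-1\right)} = - \frac{5510}{16060 + 1 - 293} = - \frac{5510}{15768} = \left(-5510\right) \frac{1}{15768} = - \frac{2755}{7884}$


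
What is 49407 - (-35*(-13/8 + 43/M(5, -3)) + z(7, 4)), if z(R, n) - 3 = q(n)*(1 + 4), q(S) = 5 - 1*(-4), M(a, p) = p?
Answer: 1171211/24 ≈ 48800.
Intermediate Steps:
q(S) = 9 (q(S) = 5 + 4 = 9)
z(R, n) = 48 (z(R, n) = 3 + 9*(1 + 4) = 3 + 9*5 = 3 + 45 = 48)
49407 - (-35*(-13/8 + 43/M(5, -3)) + z(7, 4)) = 49407 - (-35*(-13/8 + 43/(-3)) + 48) = 49407 - (-35*(-13*⅛ + 43*(-⅓)) + 48) = 49407 - (-35*(-13/8 - 43/3) + 48) = 49407 - (-35*(-383/24) + 48) = 49407 - (13405/24 + 48) = 49407 - 1*14557/24 = 49407 - 14557/24 = 1171211/24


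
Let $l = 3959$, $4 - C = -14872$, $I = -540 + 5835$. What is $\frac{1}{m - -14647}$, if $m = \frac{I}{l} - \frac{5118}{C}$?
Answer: $\frac{29447042}{431340077303} \approx 6.8269 \cdot 10^{-5}$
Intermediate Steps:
$I = 5295$
$C = 14876$ ($C = 4 - -14872 = 4 + 14872 = 14876$)
$m = \frac{29253129}{29447042}$ ($m = \frac{5295}{3959} - \frac{5118}{14876} = 5295 \cdot \frac{1}{3959} - \frac{2559}{7438} = \frac{5295}{3959} - \frac{2559}{7438} = \frac{29253129}{29447042} \approx 0.99341$)
$\frac{1}{m - -14647} = \frac{1}{\frac{29253129}{29447042} - -14647} = \frac{1}{\frac{29253129}{29447042} + \left(\left(-4956 - 10614\right) + 30217\right)} = \frac{1}{\frac{29253129}{29447042} + \left(-15570 + 30217\right)} = \frac{1}{\frac{29253129}{29447042} + 14647} = \frac{1}{\frac{431340077303}{29447042}} = \frac{29447042}{431340077303}$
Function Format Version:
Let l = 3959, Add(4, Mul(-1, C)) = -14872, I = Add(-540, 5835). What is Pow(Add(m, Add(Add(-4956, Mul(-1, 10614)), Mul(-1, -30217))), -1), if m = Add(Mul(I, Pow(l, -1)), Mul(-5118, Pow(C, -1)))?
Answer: Rational(29447042, 431340077303) ≈ 6.8269e-5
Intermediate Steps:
I = 5295
C = 14876 (C = Add(4, Mul(-1, -14872)) = Add(4, 14872) = 14876)
m = Rational(29253129, 29447042) (m = Add(Mul(5295, Pow(3959, -1)), Mul(-5118, Pow(14876, -1))) = Add(Mul(5295, Rational(1, 3959)), Mul(-5118, Rational(1, 14876))) = Add(Rational(5295, 3959), Rational(-2559, 7438)) = Rational(29253129, 29447042) ≈ 0.99341)
Pow(Add(m, Add(Add(-4956, Mul(-1, 10614)), Mul(-1, -30217))), -1) = Pow(Add(Rational(29253129, 29447042), Add(Add(-4956, Mul(-1, 10614)), Mul(-1, -30217))), -1) = Pow(Add(Rational(29253129, 29447042), Add(Add(-4956, -10614), 30217)), -1) = Pow(Add(Rational(29253129, 29447042), Add(-15570, 30217)), -1) = Pow(Add(Rational(29253129, 29447042), 14647), -1) = Pow(Rational(431340077303, 29447042), -1) = Rational(29447042, 431340077303)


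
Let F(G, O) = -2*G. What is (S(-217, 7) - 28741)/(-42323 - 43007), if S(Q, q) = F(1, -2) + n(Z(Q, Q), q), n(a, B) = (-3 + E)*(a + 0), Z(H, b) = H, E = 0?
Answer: 14046/42665 ≈ 0.32922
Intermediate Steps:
n(a, B) = -3*a (n(a, B) = (-3 + 0)*(a + 0) = -3*a)
S(Q, q) = -2 - 3*Q (S(Q, q) = -2*1 - 3*Q = -2 - 3*Q)
(S(-217, 7) - 28741)/(-42323 - 43007) = ((-2 - 3*(-217)) - 28741)/(-42323 - 43007) = ((-2 + 651) - 28741)/(-85330) = (649 - 28741)*(-1/85330) = -28092*(-1/85330) = 14046/42665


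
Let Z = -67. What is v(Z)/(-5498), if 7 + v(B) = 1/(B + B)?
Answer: 939/736732 ≈ 0.0012745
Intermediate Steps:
v(B) = -7 + 1/(2*B) (v(B) = -7 + 1/(B + B) = -7 + 1/(2*B))
v(Z)/(-5498) = (-7 + (1/2)/(-67))/(-5498) = (-7 + (1/2)*(-1/67))*(-1/5498) = (-7 - 1/134)*(-1/5498) = -939/134*(-1/5498) = 939/736732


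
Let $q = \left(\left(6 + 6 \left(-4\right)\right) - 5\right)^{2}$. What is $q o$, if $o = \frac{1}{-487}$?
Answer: $- \frac{529}{487} \approx -1.0862$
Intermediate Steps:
$o = - \frac{1}{487} \approx -0.0020534$
$q = 529$ ($q = \left(\left(6 - 24\right) - 5\right)^{2} = \left(-18 - 5\right)^{2} = \left(-23\right)^{2} = 529$)
$q o = 529 \left(- \frac{1}{487}\right) = - \frac{529}{487}$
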